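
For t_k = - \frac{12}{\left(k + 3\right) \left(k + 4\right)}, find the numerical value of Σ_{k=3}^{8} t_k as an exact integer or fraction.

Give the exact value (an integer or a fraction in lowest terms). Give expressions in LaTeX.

Σ = -1

r(k) = (k + 3)/(k + 5) after simplifying.
A = k + 3, B = k + 5, C = 1.
Need (k + 3)·f(k+1) − (k + 4)·f(k) = 1.
From deg A=1, deg B=1, deg C=0: d=1.
Match coefficients ⇒ f(k) = k/3.
So s_k = (B(k−1)f/C)·t_k = (k*(k + 4)/3)·t_k = -4*k/(k + 3).
Δs = -12/(k**2 + 7*k + 12), as required.
Evaluate s at k=9 and k=3: -3 and -2; difference -1.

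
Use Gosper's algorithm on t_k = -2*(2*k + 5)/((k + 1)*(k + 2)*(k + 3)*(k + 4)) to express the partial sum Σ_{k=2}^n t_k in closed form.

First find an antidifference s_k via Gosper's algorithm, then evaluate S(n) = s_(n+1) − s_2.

Ratio r(k) = (k + 1)*(2*k + 7)/((k + 5)*(2*k + 5)).
Take A(k)=k + 1, B(k)=k + 5, C(k)=k + 5/2.
Key eq: (k + 1)·f(k+1) = (k + 4)·f(k) + (k + 5/2).
Bound: deg f ≤ 3.
Solving with deg f ≤ 3: f(k) = k*(k + 2)*(k + 4)/6.
Then R = B(k−1)f/C = k*(k + 2)*(k + 4)**2/(3*(2*k + 5)), so s_k = R(k)·t_k = 2*k*(-k - 4)/(3*(k**2 + 4*k + 3)).
s_(k+1) − s_k = 2*(-2*k - 5)/(k**4 + 10*k**3 + 35*k**2 + 50*k + 24) = t_k.
Evaluate: s_(n+1) = 2*(-n**2 - 6*n - 5)/(3*(n**2 + 6*n + 8)); subtract s_(2) = -8/15 ⇒ S(n) = 2*(-n**2 - 6*n + 7)/(15*(n**2 + 6*n + 8)).

S(n) = 2*(-n**2 - 6*n + 7)/(15*(n**2 + 6*n + 8))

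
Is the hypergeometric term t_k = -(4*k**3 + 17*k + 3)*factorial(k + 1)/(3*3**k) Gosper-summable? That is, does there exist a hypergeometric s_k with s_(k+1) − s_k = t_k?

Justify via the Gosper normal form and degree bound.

Yes. s_k = -(2*k - 3)*(2*k + 1)*factorial(k + 1)/3**k.

Ratio r(k) = (k + 2)*(17*k + 4*(k + 1)**3 + 20)/(3*(4*k**3 + 17*k + 3)).
So A=k/3 + 2/3 and B=1, with C=k**3 + 17*k/4 + 3/4.
Set up (k/3 + 2/3)·f(k+1) − (1)·f(k) − (k**3 + 17*k/4 + 3/4) = 0.
d = 2 from the (1,0,3) case.
A polynomial solution: f(k) = 3*(2*k - 3)*(2*k + 1)/4.
Get s_k = R·t_k = -(2*k - 3)*(2*k + 1)*factorial(k + 1)/3**k with R(k) = B(k−1)f(k)/C(k) = 3*(2*k - 3)*(2*k + 1)/(4*k**3 + 17*k + 3).
Verify: -(4*k**3 + 17*k + 3)*factorial(k + 1)/(3*3**k) matches t_k.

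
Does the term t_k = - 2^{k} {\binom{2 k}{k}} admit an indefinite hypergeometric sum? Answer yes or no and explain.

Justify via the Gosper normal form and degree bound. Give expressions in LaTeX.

r(k) = 4*(2*k + 1)/(k + 1) after simplifying.
A = 8*k + 4, B = k + 1, C = 1.
Set up (8*k + 4)·f(k+1) − (k)·f(k) − (1) = 0.
Bound: deg f ≤ -1.
d = -1 < 0 ⇒ no nonzero polynomial f; not summable.

No — key equation has no polynomial f.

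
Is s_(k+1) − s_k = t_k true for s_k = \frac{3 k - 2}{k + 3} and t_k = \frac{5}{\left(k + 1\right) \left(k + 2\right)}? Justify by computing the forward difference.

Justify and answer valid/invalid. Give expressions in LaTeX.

Invalid: residual \frac{2 \left(3 k^{2} - k - 19\right)}{k^{4} + 10 k^{3} + 35 k^{2} + 50 k + 24} ≠ 0.

s_(k+1) = (3*k + 1)/(k + 4)
s_(k+1) − s_k = 11/(k**2 + 7*k + 12)
(s_(k+1) − s_k) − t_k = 2*(3*k**2 - k - 19)/(k**4 + 10*k**3 + 35*k**2 + 50*k + 24)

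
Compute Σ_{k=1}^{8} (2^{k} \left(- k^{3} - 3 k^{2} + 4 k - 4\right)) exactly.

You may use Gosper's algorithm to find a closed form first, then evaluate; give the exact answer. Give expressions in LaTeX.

t_(k+1)/t_k = 2*(k**3 + 6*k**2 + 5*k + 4)/(k**3 + 3*k**2 - 4*k + 4).
Normal form (A,B,C) = (2, 1, k**3 + 3*k**2 - 4*k + 4).
f must satisfy (2)·f(k+1) − (1)·f(k) = k**3 + 3*k**2 - 4*k + 4.
d = 3 from the (0,0,3) case.
Match coefficients ⇒ f(k) = k**3 - 3*k**2 + 2*k + 4.
So s_k = (B(k−1)f/C)·t_k = ((k**3 - 3*k**2 + 2*k + 4)/(k**3 + 3*k**2 - 4*k + 4))·t_k = 2**k*(-k**3 + 3*k**2 - 2*k - 4).
Δs = 2**k*(-k**3 - 3*k**2 + 4*k - 4), as required.
Evaluate s at k=9 and k=1: -260096 and -8; difference -260088.

Σ = -260088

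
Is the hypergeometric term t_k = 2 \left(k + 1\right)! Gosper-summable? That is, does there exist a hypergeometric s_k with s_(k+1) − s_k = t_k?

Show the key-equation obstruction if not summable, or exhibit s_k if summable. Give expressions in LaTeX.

No — t_k has no hypergeometric antidifference.

Compute t_(k+1)/t_k: get k + 2.
Take A(k)=k + 2, B(k)=1, C(k)=1.
Key eq: (k + 2)·f(k+1) = (1)·f(k) + (1).
deg f ≤ -1 (via 1,0,0).
deg f ≤ -1 is impossible — no certificate.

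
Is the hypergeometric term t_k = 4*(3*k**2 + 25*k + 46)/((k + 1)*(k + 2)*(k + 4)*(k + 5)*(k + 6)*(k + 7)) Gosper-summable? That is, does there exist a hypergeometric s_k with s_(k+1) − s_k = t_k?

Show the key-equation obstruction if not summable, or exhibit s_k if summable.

r(k) = (k + 1)*(k + 4)*(25*k + 3*(k + 1)**2 + 71)/((k + 3)*(k + 8)*(3*k**2 + 25*k + 46)) after simplifying.
Gosper form: A/B · C(k+1)/C(k) with A=k + 1, B=k + 8, C=k**3 + 34*k**2/3 + 121*k/3 + 46.
Solve (k + 1)·f(k+1) − (k + 7)·f(k) = k**3 + 34*k**2/3 + 121*k/3 + 46.
From deg A=1, deg B=1, deg C=3: d=6.
A polynomial solution: f(k) = k*(k + 2)*(k + 3)*(k + 5)*(k**2 + 11*k + 34)/72.
Then R = B(k−1)f/C = k*(k + 2)*(k + 5)*(k + 7)*(k**2 + 11*k + 34)/(24*(3*k**2 + 25*k + 46)), so s_k = R(k)·t_k = k*(k**2 + 11*k + 34)/(6*(k**3 + 11*k**2 + 34*k + 24)).
s_(k+1) − s_k = 4*(3*k**2 + 25*k + 46)/(k**6 + 25*k**5 + 247*k**4 + 1219*k**3 + 3112*k**2 + 3796*k + 1680) = t_k.

Yes. s_k = k*(k**2 + 11*k + 34)/(6*(k**3 + 11*k**2 + 34*k + 24)).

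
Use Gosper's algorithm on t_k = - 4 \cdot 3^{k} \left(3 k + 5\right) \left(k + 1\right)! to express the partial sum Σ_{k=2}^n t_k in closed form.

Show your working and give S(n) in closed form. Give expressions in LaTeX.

S(n) = - 12 \cdot 3^{n} \left(n + 2\right)! + 216

The ratio is 3*(k + 2)*(3*k + 8)/(3*k + 5).
Normal form (A,B,C) = (3*k + 6, 1, k + 5/3).
Solve (3*k + 6)·f(k+1) − (1)·f(k) = k + 5/3.
Degrees (1,0,1) ⇒ d ≤ 0.
Solve for f: f(k) = 1/3 (degree 0 ≤ 0).
Then R = B(k−1)f/C = 1/(3*k + 5), so s_k = R(k)·t_k = -4*3**k*factorial(k + 1).
Verify: -4*3**k*(3*k + 5)*factorial(k + 1) matches t_k.
Σ_(k=2)^n t_k = s_(n+1) − s_(2) = (-12*3**n*factorial(n + 2)) − (-216), i.e. -12*3**n*factorial(n + 2) + 216.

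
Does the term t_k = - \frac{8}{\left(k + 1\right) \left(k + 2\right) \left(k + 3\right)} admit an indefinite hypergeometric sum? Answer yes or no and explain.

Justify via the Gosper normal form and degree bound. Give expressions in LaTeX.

r(k) = (k + 1)/(k + 4) after simplifying.
A = k + 1, B = k + 4, C = 1.
Key eq: (k + 1)·f(k+1) = (k + 3)·f(k) + (1).
deg f ≤ 2 (via 1,1,0).
Solving with deg f ≤ 2: f(k) = k*(k + 3)/4.
So s_k = (B(k−1)f/C)·t_k = (k*(k + 3)**2/4)·t_k = 2*k*(-k - 3)/((k + 1)*(k + 2)).
Check: Δs_k = -8/(k**3 + 6*k**2 + 11*k + 6). ✓

Yes. s_k = \frac{2 k \left(- k - 3\right)}{\left(k + 1\right) \left(k + 2\right)}.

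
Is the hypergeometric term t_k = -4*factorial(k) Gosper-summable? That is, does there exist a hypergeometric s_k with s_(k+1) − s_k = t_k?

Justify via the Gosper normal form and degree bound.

No; the degree bound rules out any f.

Compute t_(k+1)/t_k: get k + 1.
Take A(k)=k + 1, B(k)=1, C(k)=1.
Need (k + 1)·f(k+1) − (1)·f(k) = 1.
From deg A=1, deg B=0, deg C=0: d=-1.
Negative degree bound (-1): no f exists, t_k not Gosper-summable.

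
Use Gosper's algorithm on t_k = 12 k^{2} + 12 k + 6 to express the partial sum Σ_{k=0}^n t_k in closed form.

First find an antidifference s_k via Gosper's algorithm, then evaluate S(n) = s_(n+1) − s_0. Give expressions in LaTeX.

S(n) = 4 n^{3} + 12 n^{2} + 14 n + 6

The ratio is (2*k**2 + 6*k + 5)/(2*k**2 + 2*k + 1).
A = 1, B = 1, C = k**2 + k + 1/2.
Need (1)·f(k+1) − (1)·f(k) = k**2 + k + 1/2.
Bound: deg f ≤ 3.
Solving with deg f ≤ 3: f(k) = k*(2*k**2 + 1)/6.
So s_k = (B(k−1)f/C)·t_k = (k*(2*k**2 + 1)/(3*(2*k**2 + 2*k + 1)))·t_k = 4*k**3 + 2*k.
s_(k+1) − s_k = 12*k**2 + 12*k + 6 = t_k.
s_(n+1) = 4*n**3 + 12*n**2 + 14*n + 6 and s_(0) = 0, so S(n) = 4*n**3 + 12*n**2 + 14*n + 6.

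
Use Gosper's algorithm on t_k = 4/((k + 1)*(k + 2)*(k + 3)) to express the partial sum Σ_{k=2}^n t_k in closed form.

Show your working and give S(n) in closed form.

Compute t_(k+1)/t_k: get (k + 1)/(k + 4).
Factor: A=k + 1; B=k + 4; C=1.
Set up (k + 1)·f(k+1) − (k + 3)·f(k) − (1) = 0.
From deg A=1, deg B=1, deg C=0: d=2.
A polynomial solution: f(k) = k*(k + 3)/4.
So s_k = (B(k−1)f/C)·t_k = (k*(k + 3)**2/4)·t_k = k*(k + 3)/((k + 1)*(k + 2)).
s_(k+1) − s_k = 4/(k**3 + 6*k**2 + 11*k + 6) = t_k.
Telescope: S(n) = s_(n+1) − s_(2) = (n**2 + 5*n + 4)/(n**2 + 5*n + 6) − (5/6) = (n**2 + 5*n - 6)/(6*(n**2 + 5*n + 6)).

S(n) = (n**2 + 5*n - 6)/(6*(n**2 + 5*n + 6))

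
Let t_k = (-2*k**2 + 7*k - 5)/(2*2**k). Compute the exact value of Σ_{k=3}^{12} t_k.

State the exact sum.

Step 1: r(k) = k*(2*k - 3)/(2*(2*k**2 - 7*k + 5)).
So A=1/2 and B=1, with C=k**2 - 7*k/2 + 5/2.
Set up (1/2)·f(k+1) − (1)·f(k) − (k**2 - 7*k/2 + 5/2) = 0.
Degrees (0,0,2) ⇒ d ≤ 2.
A polynomial solution: f(k) = -2*k**2 + 3*k - 4.
So s_k = (B(k−1)f/C)·t_k = (-2*(2*k**2 - 3*k + 4)/((k - 1)*(2*k - 5)))·t_k = (2*k**2 - 3*k + 4)/2**k.
Δs = (-2*k**2 + 7*k - 5)/(2*2**k), as required.
Evaluate s at k=13 and k=3: 303/8192 and 13/8; difference -13009/8192.

Σ = -13009/8192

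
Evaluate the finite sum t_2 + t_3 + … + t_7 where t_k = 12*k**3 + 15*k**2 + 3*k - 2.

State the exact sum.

Step 1: r(k) = (12*k**3 + 51*k**2 + 69*k + 28)/(12*k**3 + 15*k**2 + 3*k - 2).
Factor: A=1; B=1; C=k**3 + 5*k**2/4 + k/4 - 1/6.
Solve (1)·f(k+1) − (1)·f(k) = k**3 + 5*k**2/4 + k/4 - 1/6.
deg f ≤ 4 (via 0,0,3).
Solve for f: f(k) = k*(3*k**3 - k**2 - 3*k - 1)/12 (degree 4 ≤ 4).
Certificate R = B(k−1)f/C = k*(3*k**3 - k**2 - 3*k - 1)/(12*k**3 + 15*k**2 + 3*k - 2) gives s_k = k*(3*k**3 - k**2 - 3*k - 1).
Check: Δs_k = 12*k**3 + 15*k**2 + 3*k - 2. ✓
Evaluate s at k=8 and k=2: 11576 and 26; difference 11550.

Σ = 11550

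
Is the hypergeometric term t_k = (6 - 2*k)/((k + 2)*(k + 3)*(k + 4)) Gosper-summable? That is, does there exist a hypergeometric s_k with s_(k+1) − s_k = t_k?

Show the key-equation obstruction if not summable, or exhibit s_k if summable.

Yes. s_k = k*(k + 17)/(6*(k + 2)*(k + 3)).

Ratio r(k) = (k - 2)*(k + 2)/((k - 3)*(k + 5)).
Normal form (A,B,C) = (k + 2, k + 5, k - 3).
f must satisfy (k + 2)·f(k+1) − (k + 4)·f(k) = k - 3.
Degrees (1,1,1) ⇒ d ≤ 2.
Match coefficients ⇒ f(k) = -k*(k + 17)/12.
Get s_k = R·t_k = k*(k + 17)/(6*(k + 2)*(k + 3)) with R(k) = B(k−1)f(k)/C(k) = -k*(k + 4)*(k + 17)/(12*(k - 3)).
Verify: 2*(3 - k)/(k**3 + 9*k**2 + 26*k + 24) matches t_k.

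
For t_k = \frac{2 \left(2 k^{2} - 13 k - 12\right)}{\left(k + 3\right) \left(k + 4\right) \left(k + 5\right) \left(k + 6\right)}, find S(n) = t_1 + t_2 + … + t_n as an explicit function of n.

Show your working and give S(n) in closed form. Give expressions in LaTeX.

S(n) = \frac{n \left(n^{2} - 225 n - 466\right)}{60 \left(n^{3} + 15 n^{2} + 74 n + 120\right)}

Step 1: r(k) = (k + 3)*(13*k - 2*(k + 1)**2 + 25)/((k + 7)*(-2*k**2 + 13*k + 12)).
So A=k + 3 and B=k + 7, with C=k**2 - 13*k/2 - 6.
Key eq: (k + 3)·f(k+1) = (k + 6)·f(k) + (k**2 - 13*k/2 - 6).
deg f ≤ 3 (via 1,1,2).
Solving with deg f ≤ 3: f(k) = -k*(k**2 + 92*k + 67)/80.
Then R = B(k−1)f/C = -k*(k + 6)*(k**2 + 92*k + 67)/(40*(2*k**2 - 13*k - 12)), so s_k = R(k)·t_k = k*(-k**2 - 92*k - 67)/(20*(k + 3)*(k + 4)*(k + 5)).
Δs = 2*(2*k**2 - 13*k - 12)/(k**4 + 18*k**3 + 119*k**2 + 342*k + 360), as required.
Evaluate: s_(n+1) = (-n**3 - 95*n**2 - 254*n - 160)/(20*(n**3 + 15*n**2 + 74*n + 120)); subtract s_(1) = -1/15 ⇒ S(n) = n*(n**2 - 225*n - 466)/(60*(n**3 + 15*n**2 + 74*n + 120)).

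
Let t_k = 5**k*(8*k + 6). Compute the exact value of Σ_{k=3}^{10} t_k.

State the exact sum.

Σ = 1025390000

The ratio is 5*(4*k + 7)/(4*k + 3).
So A=5 and B=1, with C=k + 3/4.
Set up (5)·f(k+1) − (1)·f(k) − (k + 3/4) = 0.
deg f ≤ 1 (via 0,0,1).
A polynomial solution: f(k) = (2*k - 1)/8.
Certificate R = B(k−1)f/C = (2*k - 1)/(2*(4*k + 3)) gives s_k = 5**k*(2*k - 1).
s_(k+1) − s_k = 5**k*(8*k + 6) = t_k.
Σ_(k=3)^(10) t_k = s_(11) − s_(3) = 1025390625 − (625) = 1025390000.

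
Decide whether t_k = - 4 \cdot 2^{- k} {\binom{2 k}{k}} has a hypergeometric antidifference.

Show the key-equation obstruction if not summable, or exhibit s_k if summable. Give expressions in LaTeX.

Step 1: r(k) = (2*k + 1)/(k + 1).
Gosper form: A/B · C(k+1)/C(k) with A=2*k + 1, B=k + 1, C=1.
Need (2*k + 1)·f(k+1) − (k)·f(k) = 1.
Degrees (1,1,0) ⇒ d ≤ -1.
deg f ≤ -1 is impossible — no certificate.

No — key equation has no polynomial f.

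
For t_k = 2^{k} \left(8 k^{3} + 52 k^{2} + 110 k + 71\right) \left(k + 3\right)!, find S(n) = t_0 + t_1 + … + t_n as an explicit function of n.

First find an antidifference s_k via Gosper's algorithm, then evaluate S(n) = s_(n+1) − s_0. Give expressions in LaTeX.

S(n) = 8 \cdot 2^{n} n^{2} \left(n + 4\right)! + 24 \cdot 2^{n} n \left(n + 4\right)! + 18 \cdot 2^{n} \left(n + 4\right)! - 6

The ratio is 2*(8*k**4 + 108*k**3 + 542*k**2 + 1193*k + 964)/(8*k**3 + 52*k**2 + 110*k + 71).
Normal form (A,B,C) = (2*k + 8, 1, k**3 + 13*k**2/2 + 55*k/4 + 71/8).
Solve (2*k + 8)·f(k+1) − (1)·f(k) = k**3 + 13*k**2/2 + 55*k/4 + 71/8.
Degrees (1,0,3) ⇒ d ≤ 2.
A polynomial solution: f(k) = (2*k + 1)**2/8.
So s_k = (B(k−1)f/C)·t_k = ((2*k + 1)**2/(8*k**3 + 52*k**2 + 110*k + 71))·t_k = 2**k*(2*k + 1)**2*factorial(k + 3).
Verify: 2**k*(8*k**3 + 52*k**2 + 110*k + 71)*factorial(k + 3) matches t_k.
Evaluate: s_(n+1) = 2**(n + 1)*(2*n + 3)**2*factorial(n + 4); subtract s_(0) = 6 ⇒ S(n) = 8*2**n*n**2*factorial(n + 4) + 24*2**n*n*factorial(n + 4) + 18*2**n*factorial(n + 4) - 6.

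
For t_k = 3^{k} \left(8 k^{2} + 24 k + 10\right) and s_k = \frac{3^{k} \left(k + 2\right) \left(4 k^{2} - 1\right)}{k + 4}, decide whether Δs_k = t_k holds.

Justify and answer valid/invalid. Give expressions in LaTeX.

s_(k+1) = 3**(k + 1)*(k + 3)*(4*(k + 1)**2 - 1)/(k + 5)
s_(k+1) − s_k = 3**k*(8*k**4 + 80*k**3 + 282*k**2 + 358*k + 118)/(k**2 + 9*k + 20)
(s_(k+1) − s_k) − t_k = 3**k*(-16*k**3 - 104*k**2 - 212*k - 82)/(k**2 + 9*k + 20)

Invalid: residual \frac{3^{k} \left(- 16 k^{3} - 104 k^{2} - 212 k - 82\right)}{k^{2} + 9 k + 20} ≠ 0.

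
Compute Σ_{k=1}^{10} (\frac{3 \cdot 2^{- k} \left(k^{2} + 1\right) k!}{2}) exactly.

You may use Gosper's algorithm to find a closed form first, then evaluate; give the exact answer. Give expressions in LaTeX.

The ratio is (k + 1)*((k + 1)**2 + 1)/(2*(k**2 + 1)).
Gosper form: A/B · C(k+1)/C(k) with A=k/2 + 1/2, B=1, C=k**2 + 1.
f must satisfy (k/2 + 1/2)·f(k+1) − (1)·f(k) = k**2 + 1.
From deg A=1, deg B=0, deg C=2: d=1.
Match coefficients ⇒ f(k) = 2*k.
Get s_k = R·t_k = 3*k*factorial(k)/2**k with R(k) = B(k−1)f(k)/C(k) = 2*k/(k**2 + 1).
s_(k+1) − s_k = 3*(k**2 + 1)*factorial(k)/(2*2**k) = t_k.
Sum = s_(11) − s_(1); s_(11) = 5145525/8, s_(1) = 3/2 ⇒ 5145513/8.

Σ = 5145513/8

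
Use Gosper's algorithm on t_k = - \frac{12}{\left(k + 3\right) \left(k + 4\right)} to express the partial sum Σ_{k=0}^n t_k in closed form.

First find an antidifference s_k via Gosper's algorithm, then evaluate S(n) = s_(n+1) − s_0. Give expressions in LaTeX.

S(n) = \frac{4 \left(- n - 1\right)}{n + 4}

Ratio r(k) = (k + 3)/(k + 5).
Factor: A=k + 3; B=k + 5; C=1.
f must satisfy (k + 3)·f(k+1) − (k + 4)·f(k) = 1.
Bound: deg f ≤ 1.
Solving with deg f ≤ 1: f(k) = k/3.
Then R = B(k−1)f/C = k*(k + 4)/3, so s_k = R(k)·t_k = -4*k/(k + 3).
s_(k+1) − s_k = -12/(k**2 + 7*k + 12) = t_k.
Σ_(k=0)^n t_k = s_(n+1) − s_(0) = (4*(-n - 1)/(n + 4)) − (0), i.e. 4*(-n - 1)/(n + 4).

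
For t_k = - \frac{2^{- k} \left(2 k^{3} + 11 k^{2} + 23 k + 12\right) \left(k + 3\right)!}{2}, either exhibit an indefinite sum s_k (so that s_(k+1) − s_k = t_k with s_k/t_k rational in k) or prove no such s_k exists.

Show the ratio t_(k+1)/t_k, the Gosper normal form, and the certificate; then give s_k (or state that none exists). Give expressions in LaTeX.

r(k) = (2*k**4 + 25*k**3 + 119*k**2 + 252*k + 192)/(2*(2*k**3 + 11*k**2 + 23*k + 12)) after simplifying.
A = k/2 + 2, B = 1, C = k**3 + 11*k**2/2 + 23*k/2 + 6.
Key eq: (k/2 + 2)·f(k+1) = (1)·f(k) + (k**3 + 11*k**2/2 + 23*k/2 + 6).
Degrees (1,0,3) ⇒ d ≤ 2.
Solving with deg f ≤ 2: f(k) = 2*k**2 + 3*k - 4.
Certificate R = B(k−1)f/C = 2*(2*k**2 + 3*k - 4)/(2*k**3 + 11*k**2 + 23*k + 12) gives s_k = -(2*k**2 + 3*k - 4)*factorial(k + 3)/2**k.
Check: Δs_k = -(2*k**3 + 11*k**2 + 23*k + 12)*factorial(k + 3)/(2*2**k). ✓

s_k = - 2^{- k} \left(2 k^{2} + 3 k - 4\right) \left(k + 3\right)!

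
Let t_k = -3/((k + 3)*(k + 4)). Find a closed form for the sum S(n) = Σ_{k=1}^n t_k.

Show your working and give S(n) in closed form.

S(n) = -3*n/(4*n + 16)

Step 1: r(k) = (k + 3)/(k + 5).
Take A(k)=k + 3, B(k)=k + 5, C(k)=1.
Set up (k + 3)·f(k+1) − (k + 4)·f(k) − (1) = 0.
Bound: deg f ≤ 1.
Match coefficients ⇒ f(k) = k/3.
R(k) = B(k−1)·f(k)/C(k) = k*(k + 4)/3; s_k = R·t_k = -k/(k + 3).
Verify: -3/(k**2 + 7*k + 12) matches t_k.
Σ_(k=1)^n t_k = s_(n+1) − s_(1) = ((-n - 1)/(n + 4)) − (-1/4), i.e. -3*n/(4*n + 16).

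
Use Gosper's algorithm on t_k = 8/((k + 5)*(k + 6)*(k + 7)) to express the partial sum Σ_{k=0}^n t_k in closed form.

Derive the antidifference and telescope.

The ratio is (k + 5)/(k + 8).
So A=k + 5 and B=k + 8, with C=1.
Key eq: (k + 5)·f(k+1) = (k + 7)·f(k) + (1).
Bound: deg f ≤ 2.
A polynomial solution: f(k) = k*(k + 11)/60.
Certificate R = B(k−1)f/C = k*(k + 7)*(k + 11)/60 gives s_k = 2*k*(k + 11)/(15*(k + 5)*(k + 6)).
Δs = 8/(k**3 + 18*k**2 + 107*k + 210), as required.
s_(n+1) = 2*(n**2 + 13*n + 12)/(15*(n**2 + 13*n + 42)) and s_(0) = 0, so S(n) = 2*(n**2 + 13*n + 12)/(15*(n**2 + 13*n + 42)).

S(n) = 2*(n**2 + 13*n + 12)/(15*(n**2 + 13*n + 42))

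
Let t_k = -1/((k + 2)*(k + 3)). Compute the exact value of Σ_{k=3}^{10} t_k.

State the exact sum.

The ratio is (k + 2)/(k + 4).
A = k + 2, B = k + 4, C = 1.
Solve (k + 2)·f(k+1) − (k + 3)·f(k) = 1.
deg f ≤ 1 (via 1,1,0).
Solve for f: f(k) = k/2 (degree 1 ≤ 1).
Get s_k = R·t_k = -k/(2*k + 4) with R(k) = B(k−1)f(k)/C(k) = k*(k + 3)/2.
Δs = -1/(k**2 + 5*k + 6), as required.
Σ_(k=3)^(10) t_k = s_(11) − s_(3) = -11/26 − (-3/10) = -8/65.

Σ = -8/65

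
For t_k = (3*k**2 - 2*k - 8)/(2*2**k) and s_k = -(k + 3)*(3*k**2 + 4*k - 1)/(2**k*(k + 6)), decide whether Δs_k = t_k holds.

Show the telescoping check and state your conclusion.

s_(k+1) = -(k + 4)*(4*k + 3*(k + 1)**2 + 3)/(2*2**k*(k + 7))
s_(k+1) − s_k = (3*k**4 + 28*k**3 + 26*k**2 - 152*k - 186)/(2*2**k*(k**2 + 13*k + 42))
(s_(k+1) − s_k) − t_k = 3*(-3*k**3 - 22*k**2 + 12*k + 50)/(2*2**k*(k**2 + 13*k + 42))

Invalid: residual 3*(-3*k**3 - 22*k**2 + 12*k + 50)/(2*2**k*(k**2 + 13*k + 42)) ≠ 0.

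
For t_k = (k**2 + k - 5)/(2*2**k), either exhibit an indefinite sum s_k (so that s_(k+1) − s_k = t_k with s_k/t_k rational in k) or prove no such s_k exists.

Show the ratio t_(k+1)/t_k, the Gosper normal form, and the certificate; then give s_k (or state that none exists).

t_(k+1)/t_k = (k + (k + 1)**2 - 4)/(2*(k**2 + k - 5)).
So A=1/2 and B=1, with C=k**2 + k - 5.
Solve (1/2)·f(k+1) − (1)·f(k) = k**2 + k - 5.
From deg A=0, deg B=0, deg C=2: d=2.
Coefficient equations give f(k) = -2*(k**2 + 3*k - 1).
Then R = B(k−1)f/C = -2*(k**2 + 3*k - 1)/(k**2 + k - 5), so s_k = R(k)·t_k = (-k**2 - 3*k + 1)/2**k.
s_(k+1) − s_k = (k**2 + k - 5)/(2*2**k) = t_k.

s_k = (-k**2 - 3*k + 1)/2**k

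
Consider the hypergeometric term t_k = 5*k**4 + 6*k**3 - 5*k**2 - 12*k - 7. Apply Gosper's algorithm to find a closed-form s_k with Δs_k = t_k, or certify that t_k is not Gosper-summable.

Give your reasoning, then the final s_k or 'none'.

t_(k+1)/t_k = (5*k**4 + 26*k**3 + 43*k**2 + 16*k - 13)/(5*k**4 + 6*k**3 - 5*k**2 - 12*k - 7).
Normal form (A,B,C) = (1, 1, k**4 + 6*k**3/5 - k**2 - 12*k/5 - 7/5).
Solve (1)·f(k+1) − (1)·f(k) = k**4 + 6*k**3/5 - k**2 - 12*k/5 - 7/5.
Degrees (0,0,4) ⇒ d ≤ 5.
A polynomial solution: f(k) = k*(k**4 - k**3 - 3*k**2 - 2*k - 2)/5.
Certificate R = B(k−1)f/C = k*(k**4 - k**3 - 3*k**2 - 2*k - 2)/(5*k**4 + 6*k**3 - 5*k**2 - 12*k - 7) gives s_k = k*(k**4 - k**3 - 3*k**2 - 2*k - 2).
s_(k+1) − s_k = 5*k**4 + 6*k**3 - 5*k**2 - 12*k - 7 = t_k.

s_k = k*(k**4 - k**3 - 3*k**2 - 2*k - 2)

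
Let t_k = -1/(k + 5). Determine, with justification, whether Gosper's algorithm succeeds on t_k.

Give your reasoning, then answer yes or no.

Compute t_(k+1)/t_k: get (k + 5)/(k + 6).
A = k + 5, B = k + 6, C = 1.
Need (k + 5)·f(k+1) − (k + 5)·f(k) = 1.
deg f ≤ 0 (via 1,1,0).
Put f(k) = c0: A·f(k+1) − B(k−1)·f(k) − C = -1; need -1 = 0 — inconsistent ⇒ no f, not summable.

No; the coefficient equations for f are inconsistent.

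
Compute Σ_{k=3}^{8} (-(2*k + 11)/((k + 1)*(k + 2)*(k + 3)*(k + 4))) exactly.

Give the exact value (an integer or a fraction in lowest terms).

The ratio is (k + 1)*(2*k + 13)/((k + 5)*(2*k + 11)).
So A=k + 1 and B=k + 5, with C=k + 11/2.
Set up (k + 1)·f(k+1) − (k + 4)·f(k) − (k + 11/2) = 0.
d = 3 from the (1,1,1) case.
Solve for f: f(k) = k*(2*k**2 + 12*k + 19)/6 (degree 3 ≤ 3).
Then R = B(k−1)f/C = k*(k + 4)*(2*k**2 + 12*k + 19)/(3*(2*k + 11)), so s_k = R(k)·t_k = k*(-2*k**2 - 12*k - 19)/(3*(k + 1)*(k + 2)*(k + 3)).
Verify: (-2*k - 11)/(k**4 + 10*k**3 + 35*k**2 + 50*k + 24) matches t_k.
Telescoping: Σ = s_(9) − s_(3) = -289/440 − (-73/120) = -8/165.

Σ = -8/165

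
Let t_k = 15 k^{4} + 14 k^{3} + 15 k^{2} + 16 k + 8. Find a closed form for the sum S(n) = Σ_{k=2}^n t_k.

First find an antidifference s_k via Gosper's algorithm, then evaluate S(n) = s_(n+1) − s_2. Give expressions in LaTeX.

Ratio r(k) = (15*k**4 + 74*k**3 + 147*k**2 + 148*k + 68)/(15*k**4 + 14*k**3 + 15*k**2 + 16*k + 8).
Normal form (A,B,C) = (1, 1, k**4 + 14*k**3/15 + k**2 + 16*k/15 + 8/15).
f must satisfy (1)·f(k+1) − (1)·f(k) = k**4 + 14*k**3/15 + k**2 + 16*k/15 + 8/15.
Degrees (0,0,4) ⇒ d ≤ 5.
Solving with deg f ≤ 5: f(k) = k*(3*k**4 - 4*k**3 + 3*k**2 + 4*k + 2)/15.
Certificate R = B(k−1)f/C = k*(3*k**4 - 4*k**3 + 3*k**2 + 4*k + 2)/(15*k**4 + 14*k**3 + 15*k**2 + 16*k + 8) gives s_k = k*(3*k**4 - 4*k**3 + 3*k**2 + 4*k + 2).
Verify: 15*k**4 + 14*k**3 + 15*k**2 + 16*k + 8 matches t_k.
s_(n+1) = 3*n**5 + 11*n**4 + 17*n**3 + 19*n**2 + 18*n + 8 and s_(2) = 76, so S(n) = 3*n**5 + 11*n**4 + 17*n**3 + 19*n**2 + 18*n - 68.

S(n) = 3 n^{5} + 11 n^{4} + 17 n^{3} + 19 n^{2} + 18 n - 68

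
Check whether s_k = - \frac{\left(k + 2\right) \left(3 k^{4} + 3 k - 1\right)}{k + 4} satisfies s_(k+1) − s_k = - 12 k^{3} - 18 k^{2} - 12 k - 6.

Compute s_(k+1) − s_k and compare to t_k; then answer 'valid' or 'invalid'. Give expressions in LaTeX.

s_(k+1) = -(k + 3)*(3*k + 3*(k + 1)**4 + 2)/(k + 5)
s_(k+1) − s_k = 2*(-6*k**5 - 54*k**4 - 141*k**3 - 153*k**2 - 96*k - 35)/(k**2 + 9*k + 20)
(s_(k+1) − s_k) − t_k = 2*(9*k**4 + 66*k**3 + 84*k**2 + 51*k + 25)/(k**2 + 9*k + 20)

Invalid: residual \frac{2 \left(9 k^{4} + 66 k^{3} + 84 k^{2} + 51 k + 25\right)}{k^{2} + 9 k + 20} ≠ 0.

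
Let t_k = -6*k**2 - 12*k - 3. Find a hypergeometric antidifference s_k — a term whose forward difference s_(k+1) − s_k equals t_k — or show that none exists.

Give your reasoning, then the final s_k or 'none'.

s_k = k*(-2*k**2 - 3*k + 2)

Step 1: r(k) = (2*k**2 + 8*k + 7)/(2*k**2 + 4*k + 1).
Factor: A=1; B=1; C=k**2 + 2*k + 1/2.
Need (1)·f(k+1) − (1)·f(k) = k**2 + 2*k + 1/2.
deg f ≤ 3 (via 0,0,2).
A polynomial solution: f(k) = k*(k + 2)*(2*k - 1)/6.
Certificate R = B(k−1)f/C = k*(k + 2)*(2*k - 1)/(3*(2*k**2 + 4*k + 1)) gives s_k = k*(-2*k**2 - 3*k + 2).
s_(k+1) − s_k = -6*k**2 - 12*k - 3 = t_k.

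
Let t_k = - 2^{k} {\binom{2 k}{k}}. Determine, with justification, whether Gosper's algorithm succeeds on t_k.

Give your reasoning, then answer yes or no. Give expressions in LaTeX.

t_(k+1)/t_k = 4*(2*k + 1)/(k + 1).
Gosper form: A/B · C(k+1)/C(k) with A=8*k + 4, B=k + 1, C=1.
Solve (8*k + 4)·f(k+1) − (k)·f(k) = 1.
d = -1 from the (1,1,0) case.
deg f ≤ -1 is impossible — no certificate.

No; the degree bound rules out any f.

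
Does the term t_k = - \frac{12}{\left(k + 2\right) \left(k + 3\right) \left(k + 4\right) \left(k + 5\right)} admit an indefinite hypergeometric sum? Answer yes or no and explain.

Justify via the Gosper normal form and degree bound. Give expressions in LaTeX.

Step 1: r(k) = (k + 2)/(k + 6).
A = k + 2, B = k + 6, C = 1.
Key eq: (k + 2)·f(k+1) = (k + 5)·f(k) + (1).
Degrees (1,1,0) ⇒ d ≤ 3.
Match coefficients ⇒ f(k) = k*(k**2 + 9*k + 26)/72.
R(k) = B(k−1)·f(k)/C(k) = k*(k + 5)*(k**2 + 9*k + 26)/72; s_k = R·t_k = k*(-k**2 - 9*k - 26)/(6*(k + 2)*(k + 3)*(k + 4)).
Verify: -12/(k**4 + 14*k**3 + 71*k**2 + 154*k + 120) matches t_k.

Yes. s_k = \frac{k \left(- k^{2} - 9 k - 26\right)}{6 \left(k + 2\right) \left(k + 3\right) \left(k + 4\right)}.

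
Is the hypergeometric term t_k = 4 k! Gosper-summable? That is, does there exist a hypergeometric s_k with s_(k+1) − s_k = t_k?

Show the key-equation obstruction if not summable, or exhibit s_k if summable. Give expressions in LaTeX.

No — negative degree bound, so no certificate f.

Step 1: r(k) = k + 1.
Factor: A=k + 1; B=1; C=1.
Need (k + 1)·f(k+1) − (1)·f(k) = 1.
deg f ≤ -1 (via 1,0,0).
d = -1 < 0 ⇒ no nonzero polynomial f; not summable.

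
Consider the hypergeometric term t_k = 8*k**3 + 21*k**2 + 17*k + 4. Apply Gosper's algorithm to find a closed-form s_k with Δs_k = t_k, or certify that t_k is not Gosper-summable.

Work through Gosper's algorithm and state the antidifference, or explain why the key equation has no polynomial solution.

Step 1: r(k) = (8*k**3 + 45*k**2 + 83*k + 50)/(8*k**3 + 21*k**2 + 17*k + 4).
Factor: A=1; B=1; C=k**3 + 21*k**2/8 + 17*k/8 + 1/2.
Key eq: (1)·f(k+1) = (1)·f(k) + (k**3 + 21*k**2/8 + 17*k/8 + 1/2).
From deg A=0, deg B=0, deg C=3: d=4.
Solving with deg f ≤ 4: f(k) = k*(k + 1)**2*(2*k - 1)/8.
R(k) = B(k−1)·f(k)/C(k) = k*(k + 1)*(2*k - 1)/(8*k**2 + 13*k + 4); s_k = R·t_k = 2*k**4 + 3*k**3 - k.
Δs = 8*k**3 + 21*k**2 + 17*k + 4, as required.

s_k = 2*k**4 + 3*k**3 - k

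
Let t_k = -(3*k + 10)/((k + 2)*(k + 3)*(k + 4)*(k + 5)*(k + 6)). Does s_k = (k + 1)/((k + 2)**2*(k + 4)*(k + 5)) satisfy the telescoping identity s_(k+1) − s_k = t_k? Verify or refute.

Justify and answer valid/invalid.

Invalid: residual (4*k**2 + 25*k + 38)/(k**7 + 25*k**6 + 261*k**5 + 1475*k**4 + 4874*k**3 + 9420*k**2 + 9864*k + 4320) ≠ 0.

s_(k+1) = (k + 2)/((k + 3)**2*(k + 5)*(k + 6))
s_(k+1) − s_k = (-(k + 1)*(k + 3)**2*(k + 6) + (k + 2)**3*(k + 4))/((k + 2)**2*(k + 3)**2*(k + 4)*(k + 5)*(k + 6))
(s_(k+1) − s_k) − t_k = (4*k**2 + 25*k + 38)/(k**7 + 25*k**6 + 261*k**5 + 1475*k**4 + 4874*k**3 + 9420*k**2 + 9864*k + 4320)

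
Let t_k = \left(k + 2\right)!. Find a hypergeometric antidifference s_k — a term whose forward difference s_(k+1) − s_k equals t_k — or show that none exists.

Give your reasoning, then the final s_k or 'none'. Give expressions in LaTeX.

no hypergeometric antidifference exists

The ratio is k + 3.
Normal form (A,B,C) = (k + 3, 1, 1).
Solve (k + 3)·f(k+1) − (1)·f(k) = 1.
From deg A=1, deg B=0, deg C=0: d=-1.
Negative degree bound (-1): no f exists, t_k not Gosper-summable.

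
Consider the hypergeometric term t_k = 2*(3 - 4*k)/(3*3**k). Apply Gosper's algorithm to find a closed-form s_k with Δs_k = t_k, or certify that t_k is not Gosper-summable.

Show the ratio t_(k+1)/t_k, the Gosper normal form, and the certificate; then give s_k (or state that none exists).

The ratio is (4*k + 1)/(3*(4*k - 3)).
So A=1/3 and B=1, with C=k - 3/4.
Key eq: (1/3)·f(k+1) = (1)·f(k) + (k - 3/4).
d = 1 from the (0,0,1) case.
Solving with deg f ≤ 1: f(k) = -3*(4*k - 1)/8.
Then R = B(k−1)f/C = -3*(4*k - 1)/(2*(4*k - 3)), so s_k = R(k)·t_k = (4*k - 1)/3**k.
Check: Δs_k = 2*(3 - 4*k)/(3*3**k). ✓

s_k = (4*k - 1)/3**k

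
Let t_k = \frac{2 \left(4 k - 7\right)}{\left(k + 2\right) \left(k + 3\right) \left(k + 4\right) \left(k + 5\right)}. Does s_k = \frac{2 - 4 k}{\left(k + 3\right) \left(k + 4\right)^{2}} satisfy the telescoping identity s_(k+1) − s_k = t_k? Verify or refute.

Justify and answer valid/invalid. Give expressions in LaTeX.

s_(k+1) = 2*(-2*k - 1)/((k + 4)*(k + 5)**2)
s_(k+1) − s_k = 2*(4*k**2 + 9*k - 37)/(k**5 + 21*k**4 + 175*k**3 + 723*k**2 + 1480*k + 1200)
(s_(k+1) − s_k) − t_k = 12*(-2*k**2 - 6*k + 11)/(k**6 + 23*k**5 + 217*k**4 + 1073*k**3 + 2926*k**2 + 4160*k + 2400)

Invalid: residual \frac{12 \left(- 2 k^{2} - 6 k + 11\right)}{k^{6} + 23 k^{5} + 217 k^{4} + 1073 k^{3} + 2926 k^{2} + 4160 k + 2400} ≠ 0.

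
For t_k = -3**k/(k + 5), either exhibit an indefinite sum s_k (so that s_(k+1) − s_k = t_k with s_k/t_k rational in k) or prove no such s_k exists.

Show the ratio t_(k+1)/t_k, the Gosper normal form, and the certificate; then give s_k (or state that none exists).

no hypergeometric antidifference exists

t_(k+1)/t_k = 3*(k + 5)/(k + 6).
So A=3*k + 15 and B=k + 6, with C=1.
Key eq: (3*k + 15)·f(k+1) = (k + 5)·f(k) + (1).
deg f ≤ -1 (via 1,1,0).
Negative degree bound (-1): no f exists, t_k not Gosper-summable.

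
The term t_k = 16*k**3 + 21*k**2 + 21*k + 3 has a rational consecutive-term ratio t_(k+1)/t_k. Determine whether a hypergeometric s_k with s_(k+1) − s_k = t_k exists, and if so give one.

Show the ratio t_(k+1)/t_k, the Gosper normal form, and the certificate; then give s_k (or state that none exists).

s_k = k*(4*k**3 - k**2 + 4*k - 4)

t_(k+1)/t_k = (16*k**3 + 69*k**2 + 111*k + 61)/(16*k**3 + 21*k**2 + 21*k + 3).
Factor: A=1; B=1; C=k**3 + 21*k**2/16 + 21*k/16 + 3/16.
f must satisfy (1)·f(k+1) − (1)·f(k) = k**3 + 21*k**2/16 + 21*k/16 + 3/16.
d = 4 from the (0,0,3) case.
A polynomial solution: f(k) = k*(4*k**3 - k**2 + 4*k - 4)/16.
R(k) = B(k−1)·f(k)/C(k) = k*(4*k**3 - k**2 + 4*k - 4)/(16*k**3 + 21*k**2 + 21*k + 3); s_k = R·t_k = k*(4*k**3 - k**2 + 4*k - 4).
Check: Δs_k = 16*k**3 + 21*k**2 + 21*k + 3. ✓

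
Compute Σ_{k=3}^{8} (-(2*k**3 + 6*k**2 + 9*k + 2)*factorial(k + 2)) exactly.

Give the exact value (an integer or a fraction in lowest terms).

Σ = -5787934440

Compute t_(k+1)/t_k: get (2*k**4 + 18*k**3 + 63*k**2 + 100*k + 57)/(2*k**3 + 6*k**2 + 9*k + 2).
Gosper form: A/B · C(k+1)/C(k) with A=k + 3, B=1, C=k**3 + 3*k**2 + 9*k/2 + 1.
f must satisfy (k + 3)·f(k+1) − (1)·f(k) = k**3 + 3*k**2 + 9*k/2 + 1.
deg f ≤ 2 (via 1,0,3).
Match coefficients ⇒ f(k) = (2*k**2 - 2*k + 1)/2.
So s_k = (B(k−1)f/C)·t_k = ((2*k**2 - 2*k + 1)/(2*k**3 + 6*k**2 + 9*k + 2))·t_k = -(2*k**2 - 2*k + 1)*factorial(k + 2).
Verify: -(2*k**3 + 6*k**2 + 9*k + 2)*factorial(k + 2) matches t_k.
Σ_(k=3)^(8) t_k = s_(9) − s_(3) = -5787936000 − (-1560) = -5787934440.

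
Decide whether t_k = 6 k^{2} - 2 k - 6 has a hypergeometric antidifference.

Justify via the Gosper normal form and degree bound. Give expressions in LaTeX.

Yes. s_k = 2 k \left(k^{2} - 2 k - 2\right).

r(k) = (k - 3*(k + 1)**2 + 4)/(-3*k**2 + k + 3) after simplifying.
Normal form (A,B,C) = (1, 1, k**2 - k/3 - 1).
Set up (1)·f(k+1) − (1)·f(k) − (k**2 - k/3 - 1) = 0.
Bound: deg f ≤ 3.
Solving with deg f ≤ 3: f(k) = k*(k**2 - 2*k - 2)/3.
Get s_k = R·t_k = 2*k*(k**2 - 2*k - 2) with R(k) = B(k−1)f(k)/C(k) = k*(k**2 - 2*k - 2)/(3*k**2 - k - 3).
Δs = 6*k**2 - 2*k - 6, as required.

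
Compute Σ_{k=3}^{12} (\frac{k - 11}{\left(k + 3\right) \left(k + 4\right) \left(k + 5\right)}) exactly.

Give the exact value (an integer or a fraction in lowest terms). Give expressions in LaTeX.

Ratio r(k) = (k - 10)*(k + 3)/((k - 11)*(k + 6)).
Factor: A=k + 3; B=k + 6; C=k - 11.
Set up (k + 3)·f(k+1) − (k + 5)·f(k) − (k - 11) = 0.
deg f ≤ 2 (via 1,1,1).
A polynomial solution: f(k) = -k*(k + 10)/3.
Get s_k = R·t_k = k*(-k - 10)/(3*(k + 3)*(k + 4)) with R(k) = B(k−1)f(k)/C(k) = -k*(k + 5)*(k + 10)/(3*(k - 11)).
Verify: (k - 11)/(k**3 + 12*k**2 + 47*k + 60) matches t_k.
Sum = s_(13) − s_(3); s_(13) = -299/816, s_(3) = -13/42 ⇒ -325/5712.

Σ = -325/5712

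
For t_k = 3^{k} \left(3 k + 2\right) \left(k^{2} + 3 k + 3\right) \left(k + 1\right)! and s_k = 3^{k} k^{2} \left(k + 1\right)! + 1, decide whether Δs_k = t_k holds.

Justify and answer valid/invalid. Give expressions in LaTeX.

Valid — Δs_k = t_k.

s_(k+1) = 3**(k + 1)*(k + 1)**2*factorial(k + 2) + 1
s_(k+1) − s_k = 3**k*(3*k + 2)*(k**2 + 3*k + 3)*factorial(k + 1)
(s_(k+1) − s_k) − t_k = 0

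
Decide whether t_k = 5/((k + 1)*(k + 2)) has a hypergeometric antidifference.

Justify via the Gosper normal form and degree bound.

Yes. s_k = 5*k/(k + 1).

t_(k+1)/t_k = (k + 1)/(k + 3).
Gosper form: A/B · C(k+1)/C(k) with A=k + 1, B=k + 3, C=1.
f must satisfy (k + 1)·f(k+1) − (k + 2)·f(k) = 1.
deg f ≤ 1 (via 1,1,0).
Solve for f: f(k) = k (degree 1 ≤ 1).
Certificate R = B(k−1)f/C = k*(k + 2) gives s_k = 5*k/(k + 1).
s_(k+1) − s_k = 5/(k**2 + 3*k + 2) = t_k.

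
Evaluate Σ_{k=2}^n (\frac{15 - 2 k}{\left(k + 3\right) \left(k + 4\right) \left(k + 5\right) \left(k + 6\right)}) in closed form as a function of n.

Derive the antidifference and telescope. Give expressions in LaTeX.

Ratio r(k) = (k + 3)*(2*k - 13)/((k + 7)*(2*k - 15)).
Factor: A=k + 3; B=k + 7; C=k - 15/2.
Set up (k + 3)·f(k+1) − (k + 6)·f(k) − (k - 15/2) = 0.
deg f ≤ 3 (via 1,1,1).
Solve for f: f(k) = -k*(k**2 + 12*k + 62)/30 (degree 3 ≤ 3).
So s_k = (B(k−1)f/C)·t_k = (-k*(k + 6)*(k**2 + 12*k + 62)/(15*(2*k - 15)))·t_k = k*(k**2 + 12*k + 62)/(15*(k + 3)*(k + 4)*(k + 5)).
s_(k+1) − s_k = (15 - 2*k)/(k**4 + 18*k**3 + 119*k**2 + 342*k + 360) = t_k.
s_(n+1) = (n**3 + 15*n**2 + 89*n + 75)/(15*(n**3 + 15*n**2 + 74*n + 120)) and s_(2) = 2/35, so S(n) = (n**3 + 15*n**2 + 179*n - 195)/(105*(n**3 + 15*n**2 + 74*n + 120)).

S(n) = \frac{n^{3} + 15 n^{2} + 179 n - 195}{105 \left(n^{3} + 15 n^{2} + 74 n + 120\right)}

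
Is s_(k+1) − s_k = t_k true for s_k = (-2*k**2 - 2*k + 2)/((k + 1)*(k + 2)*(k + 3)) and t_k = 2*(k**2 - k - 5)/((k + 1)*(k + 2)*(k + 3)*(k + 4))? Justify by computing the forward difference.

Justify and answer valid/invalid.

s_(k+1) = 2*(-k - (k + 1)**2)/((k + 2)*(k + 3)*(k + 4))
s_(k+1) − s_k = 2*(k**2 - k - 5)/(k**4 + 10*k**3 + 35*k**2 + 50*k + 24)
(s_(k+1) − s_k) − t_k = 0

valid (s_(k+1) − s_k reduces to t_k)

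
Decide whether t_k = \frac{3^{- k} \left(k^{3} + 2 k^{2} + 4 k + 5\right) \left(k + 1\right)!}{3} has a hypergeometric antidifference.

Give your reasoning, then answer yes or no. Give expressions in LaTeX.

Ratio r(k) = (k**4 + 7*k**3 + 21*k**2 + 34*k + 24)/(3*(k**3 + 2*k**2 + 4*k + 5)).
Gosper form: A/B · C(k+1)/C(k) with A=k/3 + 2/3, B=1, C=k**3 + 2*k**2 + 4*k + 5.
f must satisfy (k/3 + 2/3)·f(k+1) − (1)·f(k) = k**3 + 2*k**2 + 4*k + 5.
Bound: deg f ≤ 2.
Match coefficients ⇒ f(k) = 3*(k**2 + k - 1).
Then R = B(k−1)f/C = 3*(k**2 + k - 1)/(k**3 + 2*k**2 + 4*k + 5), so s_k = R(k)·t_k = (k**2 + k - 1)*factorial(k + 1)/3**k.
Δs = (k**3 + 2*k**2 + 4*k + 5)*factorial(k + 1)/(3*3**k), as required.

Yes. s_k = 3^{- k} \left(k^{2} + k - 1\right) \left(k + 1\right)!.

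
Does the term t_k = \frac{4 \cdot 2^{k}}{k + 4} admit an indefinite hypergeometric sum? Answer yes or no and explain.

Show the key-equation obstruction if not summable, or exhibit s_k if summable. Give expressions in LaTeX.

r(k) = 2*(k + 4)/(k + 5) after simplifying.
Normal form (A,B,C) = (2*k + 8, k + 5, 1).
Key eq: (2*k + 8)·f(k+1) = (k + 4)·f(k) + (1).
d = -1 from the (1,1,0) case.
d = -1 < 0 ⇒ no nonzero polynomial f; not summable.

No — key equation has no polynomial f.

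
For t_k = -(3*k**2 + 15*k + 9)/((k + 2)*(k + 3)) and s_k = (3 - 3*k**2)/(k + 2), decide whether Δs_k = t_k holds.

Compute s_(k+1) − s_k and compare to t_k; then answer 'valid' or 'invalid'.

valid; difference matches t_k

s_(k+1) = 3*(1 - (k + 1)**2)/(k + 3)
s_(k+1) − s_k = 3*(-k**2 - 5*k - 3)/(k**2 + 5*k + 6)
(s_(k+1) − s_k) − t_k = 0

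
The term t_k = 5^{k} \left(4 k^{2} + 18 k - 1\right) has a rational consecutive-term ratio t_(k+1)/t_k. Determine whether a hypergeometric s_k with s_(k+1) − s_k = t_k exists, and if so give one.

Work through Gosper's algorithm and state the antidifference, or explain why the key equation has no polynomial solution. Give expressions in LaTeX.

s_k = 5^{k} \left(k^{2} + 2 k - 4\right)

Step 1: r(k) = 5*(4*k**2 + 26*k + 21)/(4*k**2 + 18*k - 1).
So A=5 and B=1, with C=k**2 + 9*k/2 - 1/4.
Need (5)·f(k+1) − (1)·f(k) = k**2 + 9*k/2 - 1/4.
Degrees (0,0,2) ⇒ d ≤ 2.
Solve for f: f(k) = (k**2 + 2*k - 4)/4 (degree 2 ≤ 2).
Certificate R = B(k−1)f/C = (k**2 + 2*k - 4)/(4*k**2 + 18*k - 1) gives s_k = 5**k*(k**2 + 2*k - 4).
Verify: 5**k*(4*k**2 + 18*k - 1) matches t_k.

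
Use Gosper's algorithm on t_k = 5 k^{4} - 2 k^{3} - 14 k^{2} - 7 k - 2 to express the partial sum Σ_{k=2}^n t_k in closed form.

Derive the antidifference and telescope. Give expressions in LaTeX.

S(n) = n^{5} + 2 n^{4} - 4 n^{3} - 11 n^{2} - 8 n + 20

Step 1: r(k) = (5*k**4 + 18*k**3 + 10*k**2 - 21*k - 20)/(5*k**4 - 2*k**3 - 14*k**2 - 7*k - 2).
Gosper form: A/B · C(k+1)/C(k) with A=1, B=1, C=k**4 - 2*k**3/5 - 14*k**2/5 - 7*k/5 - 2/5.
Set up (1)·f(k+1) − (1)·f(k) − (k**4 - 2*k**3/5 - 14*k**2/5 - 7*k/5 - 2/5) = 0.
Degrees (0,0,4) ⇒ d ≤ 5.
Solve for f: f(k) = k*(k**4 - 3*k**3 - 2*k**2 + 3*k - 1)/5 (degree 5 ≤ 5).
R(k) = B(k−1)·f(k)/C(k) = k*(k**4 - 3*k**3 - 2*k**2 + 3*k - 1)/(5*k**4 - 2*k**3 - 14*k**2 - 7*k - 2); s_k = R·t_k = k*(k**4 - 3*k**3 - 2*k**2 + 3*k - 1).
Check: Δs_k = 5*k**4 - 2*k**3 - 14*k**2 - 7*k - 2. ✓
Evaluate: s_(n+1) = n**5 + 2*n**4 - 4*n**3 - 11*n**2 - 8*n - 2; subtract s_(2) = -22 ⇒ S(n) = n**5 + 2*n**4 - 4*n**3 - 11*n**2 - 8*n + 20.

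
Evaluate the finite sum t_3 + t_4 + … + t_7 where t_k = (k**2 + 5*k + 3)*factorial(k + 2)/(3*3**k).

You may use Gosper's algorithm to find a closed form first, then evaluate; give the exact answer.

The ratio is (k + 3)*(5*k + (k + 1)**2 + 8)/(3*(k**2 + 5*k + 3)).
Take A(k)=k/3 + 1, B(k)=1, C(k)=k**2 + 5*k + 3.
f must satisfy (k/3 + 1)·f(k+1) − (1)·f(k) = k**2 + 5*k + 3.
d = 1 from the (1,0,2) case.
Coefficient equations give f(k) = 3*(k + 4).
Then R = B(k−1)f/C = 3*(k + 4)/(k**2 + 5*k + 3), so s_k = R(k)·t_k = (k + 4)*factorial(k + 2)/3**k.
s_(k+1) − s_k = (k**2 + 5*k + 3)*factorial(k + 2)/(3*3**k) = t_k.
Sum = s_(8) − s_(3); s_(8) = 179200/27, s_(3) = 280/9 ⇒ 178360/27.

Σ = 178360/27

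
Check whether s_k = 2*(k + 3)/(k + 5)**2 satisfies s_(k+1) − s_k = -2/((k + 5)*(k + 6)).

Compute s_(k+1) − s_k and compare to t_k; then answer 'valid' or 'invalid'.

Invalid: residual 4*(2*k + 11)/(k**4 + 22*k**3 + 181*k**2 + 660*k + 900) ≠ 0.

s_(k+1) = 2*(k + 4)/(k + 6)**2
s_(k+1) − s_k = 2*(-k**2 - 7*k - 8)/(k**4 + 22*k**3 + 181*k**2 + 660*k + 900)
(s_(k+1) − s_k) − t_k = 4*(2*k + 11)/(k**4 + 22*k**3 + 181*k**2 + 660*k + 900)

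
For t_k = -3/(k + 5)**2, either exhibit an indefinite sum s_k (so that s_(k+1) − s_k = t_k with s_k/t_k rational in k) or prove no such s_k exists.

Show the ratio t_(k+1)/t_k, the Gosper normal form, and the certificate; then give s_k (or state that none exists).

r(k) = (k + 5)**2/(k + 6)**2 after simplifying.
Gosper form: A/B · C(k+1)/C(k) with A=k**2 + 10*k + 25, B=k**2 + 12*k + 36, C=1.
Need (k**2 + 10*k + 25)·f(k+1) − (k**2 + 10*k + 25)·f(k) = 1.
From deg A=2, deg B=2, deg C=0: d=0.
Put f(k) = c0: A·f(k+1) − B(k−1)·f(k) − C = -1; need -1 = 0 — inconsistent ⇒ no f, not summable.

not Gosper-summable; s_k does not exist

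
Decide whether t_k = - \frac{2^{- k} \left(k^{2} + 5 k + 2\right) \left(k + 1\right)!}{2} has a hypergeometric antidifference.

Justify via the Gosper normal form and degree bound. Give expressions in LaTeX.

The ratio is (k + 2)*(5*k + (k + 1)**2 + 7)/(2*(k**2 + 5*k + 2)).
Normal form (A,B,C) = (k/2 + 1, 1, k**2 + 5*k + 2).
Key eq: (k/2 + 1)·f(k+1) = (1)·f(k) + (k**2 + 5*k + 2).
From deg A=1, deg B=0, deg C=2: d=1.
Solve for f: f(k) = 2*(k + 4) (degree 1 ≤ 1).
Then R = B(k−1)f/C = 2*(k + 4)/(k**2 + 5*k + 2), so s_k = R(k)·t_k = -(k + 4)*factorial(k + 1)/2**k.
Verify: -(k**2 + 5*k + 2)*factorial(k + 1)/(2*2**k) matches t_k.

Yes. s_k = - 2^{- k} \left(k + 4\right) \left(k + 1\right)!.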